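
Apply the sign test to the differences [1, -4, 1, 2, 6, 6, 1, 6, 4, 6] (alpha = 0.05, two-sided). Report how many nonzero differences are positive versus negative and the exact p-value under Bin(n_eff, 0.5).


Step 1: Discard zero differences. Original n = 10; n_eff = number of nonzero differences = 10.
Nonzero differences (with sign): +1, -4, +1, +2, +6, +6, +1, +6, +4, +6
Step 2: Count signs: positive = 9, negative = 1.
Step 3: Under H0: P(positive) = 0.5, so the number of positives S ~ Bin(10, 0.5).
Step 4: Two-sided exact p-value = sum of Bin(10,0.5) probabilities at or below the observed probability = 0.021484.
Step 5: alpha = 0.05. reject H0.

n_eff = 10, pos = 9, neg = 1, p = 0.021484, reject H0.


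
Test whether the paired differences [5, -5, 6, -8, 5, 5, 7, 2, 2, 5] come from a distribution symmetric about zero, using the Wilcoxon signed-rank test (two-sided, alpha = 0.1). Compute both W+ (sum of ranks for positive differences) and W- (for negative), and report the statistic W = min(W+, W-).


Step 1: Drop any zero differences (none here) and take |d_i|.
|d| = [5, 5, 6, 8, 5, 5, 7, 2, 2, 5]
Step 2: Midrank |d_i| (ties get averaged ranks).
ranks: |5|->5, |5|->5, |6|->8, |8|->10, |5|->5, |5|->5, |7|->9, |2|->1.5, |2|->1.5, |5|->5
Step 3: Attach original signs; sum ranks with positive sign and with negative sign.
W+ = 5 + 8 + 5 + 5 + 9 + 1.5 + 1.5 + 5 = 40
W- = 5 + 10 = 15
(Check: W+ + W- = 55 should equal n(n+1)/2 = 55.)
Step 4: Test statistic W = min(W+, W-) = 15.
Step 5: Ties in |d|, so use the tie-corrected normal approximation.
        E[W] = n(n+1)/4 = 10*11/4 = 27.5.
        Tie groups: |d|=2 (t=2), |d|=5 (t=5); sum(t^3 - t) = 126.
        Var[W] = n(n+1)(2n+1)/24 - sum(t^3-t)/48 = 2310/24 - 126/48 = 93.625.
        z = (W - E[W]) / sqrt(Var[W]) = (15 - 27.5) / 9.6760 = -1.2919.
        Two-sided p = 2*Phi(z) = 0.196407.
Step 6: alpha = 0.1. fail to reject H0.

W+ = 40, W- = 15, W = min = 15, p = 0.196407, fail to reject H0.


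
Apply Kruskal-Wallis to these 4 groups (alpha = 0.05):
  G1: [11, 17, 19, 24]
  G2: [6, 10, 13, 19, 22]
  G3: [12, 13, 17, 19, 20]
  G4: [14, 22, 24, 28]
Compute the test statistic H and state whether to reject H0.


Step 1: Combine all N = 18 observations and assign midranks.
sorted (value, group, rank): (6,G2,1), (10,G2,2), (11,G1,3), (12,G3,4), (13,G2,5.5), (13,G3,5.5), (14,G4,7), (17,G1,8.5), (17,G3,8.5), (19,G1,11), (19,G2,11), (19,G3,11), (20,G3,13), (22,G2,14.5), (22,G4,14.5), (24,G1,16.5), (24,G4,16.5), (28,G4,18)
Step 2: Sum ranks within each group.
R_1 = 39 (n_1 = 4)
R_2 = 34 (n_2 = 5)
R_3 = 42 (n_3 = 5)
R_4 = 56 (n_4 = 4)
Step 3: H = 12/(N(N+1)) * sum(R_i^2/n_i) - 3(N+1)
     = 12/(18*19) * (39^2/4 + 34^2/5 + 42^2/5 + 56^2/4) - 3*19
     = 0.035088 * 1748.25 - 57
     = 4.342105.
Step 4: Ties present; correction factor C = 1 - 48/(18^3 - 18) = 0.991744. Corrected H = 4.342105 / 0.991744 = 4.378252.
Step 5: Under H0, H ~ chi^2(3); p-value = 0.223410.
Step 6: alpha = 0.05. fail to reject H0.

H = 4.3783, df = 3, p = 0.223410, fail to reject H0.


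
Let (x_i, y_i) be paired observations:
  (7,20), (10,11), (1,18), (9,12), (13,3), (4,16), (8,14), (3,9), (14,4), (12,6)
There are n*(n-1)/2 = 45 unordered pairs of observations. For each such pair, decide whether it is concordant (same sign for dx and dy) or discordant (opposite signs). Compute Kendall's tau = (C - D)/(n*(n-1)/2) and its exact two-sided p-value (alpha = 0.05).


Step 1: Enumerate the 45 unordered pairs (i,j) with i<j and classify each by sign(x_j-x_i) * sign(y_j-y_i).
  (1,2):dx=+3,dy=-9->D; (1,3):dx=-6,dy=-2->C; (1,4):dx=+2,dy=-8->D; (1,5):dx=+6,dy=-17->D
  (1,6):dx=-3,dy=-4->C; (1,7):dx=+1,dy=-6->D; (1,8):dx=-4,dy=-11->C; (1,9):dx=+7,dy=-16->D
  (1,10):dx=+5,dy=-14->D; (2,3):dx=-9,dy=+7->D; (2,4):dx=-1,dy=+1->D; (2,5):dx=+3,dy=-8->D
  (2,6):dx=-6,dy=+5->D; (2,7):dx=-2,dy=+3->D; (2,8):dx=-7,dy=-2->C; (2,9):dx=+4,dy=-7->D
  (2,10):dx=+2,dy=-5->D; (3,4):dx=+8,dy=-6->D; (3,5):dx=+12,dy=-15->D; (3,6):dx=+3,dy=-2->D
  (3,7):dx=+7,dy=-4->D; (3,8):dx=+2,dy=-9->D; (3,9):dx=+13,dy=-14->D; (3,10):dx=+11,dy=-12->D
  (4,5):dx=+4,dy=-9->D; (4,6):dx=-5,dy=+4->D; (4,7):dx=-1,dy=+2->D; (4,8):dx=-6,dy=-3->C
  (4,9):dx=+5,dy=-8->D; (4,10):dx=+3,dy=-6->D; (5,6):dx=-9,dy=+13->D; (5,7):dx=-5,dy=+11->D
  (5,8):dx=-10,dy=+6->D; (5,9):dx=+1,dy=+1->C; (5,10):dx=-1,dy=+3->D; (6,7):dx=+4,dy=-2->D
  (6,8):dx=-1,dy=-7->C; (6,9):dx=+10,dy=-12->D; (6,10):dx=+8,dy=-10->D; (7,8):dx=-5,dy=-5->C
  (7,9):dx=+6,dy=-10->D; (7,10):dx=+4,dy=-8->D; (8,9):dx=+11,dy=-5->D; (8,10):dx=+9,dy=-3->D
  (9,10):dx=-2,dy=+2->D
Step 2: C = 8, D = 37, total pairs = 45.
Step 3: tau = (C - D)/(n(n-1)/2) = (8 - 37)/45 = -0.644444.
Step 4: Exact two-sided p-value (enumerate n! = 3628800 permutations of y under H0): p = 0.009148.
Step 5: alpha = 0.05. reject H0.

tau_b = -0.6444 (C=8, D=37), p = 0.009148, reject H0.


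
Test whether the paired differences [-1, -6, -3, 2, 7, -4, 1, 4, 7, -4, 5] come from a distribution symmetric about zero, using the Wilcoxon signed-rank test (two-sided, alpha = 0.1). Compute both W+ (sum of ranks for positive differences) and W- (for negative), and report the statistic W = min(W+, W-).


Step 1: Drop any zero differences (none here) and take |d_i|.
|d| = [1, 6, 3, 2, 7, 4, 1, 4, 7, 4, 5]
Step 2: Midrank |d_i| (ties get averaged ranks).
ranks: |1|->1.5, |6|->9, |3|->4, |2|->3, |7|->10.5, |4|->6, |1|->1.5, |4|->6, |7|->10.5, |4|->6, |5|->8
Step 3: Attach original signs; sum ranks with positive sign and with negative sign.
W+ = 3 + 10.5 + 1.5 + 6 + 10.5 + 8 = 39.5
W- = 1.5 + 9 + 4 + 6 + 6 = 26.5
(Check: W+ + W- = 66 should equal n(n+1)/2 = 66.)
Step 4: Test statistic W = min(W+, W-) = 26.5.
Step 5: Ties in |d|, so use the tie-corrected normal approximation.
        E[W] = n(n+1)/4 = 11*12/4 = 33.
        Tie groups: |d|=1 (t=2), |d|=4 (t=3), |d|=7 (t=2); sum(t^3 - t) = 36.
        Var[W] = n(n+1)(2n+1)/24 - sum(t^3-t)/48 = 3036/24 - 36/48 = 125.75.
        z = (W - E[W]) / sqrt(Var[W]) = (26.5 - 33) / 11.2138 = -0.5796.
        Two-sided p = 2*Phi(z) = 0.562157.
Step 6: alpha = 0.1. fail to reject H0.

W+ = 39.5, W- = 26.5, W = min = 26.5, p = 0.562157, fail to reject H0.


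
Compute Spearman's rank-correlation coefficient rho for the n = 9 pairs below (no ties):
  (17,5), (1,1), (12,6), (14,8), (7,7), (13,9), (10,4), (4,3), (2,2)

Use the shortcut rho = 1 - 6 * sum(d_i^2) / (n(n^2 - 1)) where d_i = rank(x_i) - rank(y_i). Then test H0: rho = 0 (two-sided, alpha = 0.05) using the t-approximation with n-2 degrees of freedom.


Step 1: Rank x and y separately (midranks; no ties here).
rank(x): 17->9, 1->1, 12->6, 14->8, 7->4, 13->7, 10->5, 4->3, 2->2
rank(y): 5->5, 1->1, 6->6, 8->8, 7->7, 9->9, 4->4, 3->3, 2->2
Step 2: d_i = R_x(i) - R_y(i); compute d_i^2.
  (9-5)^2=16, (1-1)^2=0, (6-6)^2=0, (8-8)^2=0, (4-7)^2=9, (7-9)^2=4, (5-4)^2=1, (3-3)^2=0, (2-2)^2=0
sum(d^2) = 30.
Step 3: rho = 1 - 6*30 / (9*(9^2 - 1)) = 1 - 180/720 = 0.750000.
Step 4: Under H0, t = rho * sqrt((n-2)/(1-rho^2)) = 3.0000 ~ t(7).
Step 5: Two-sided p-value from the t-distribution with 7 df = 0.019942.
Step 6: alpha = 0.05. reject H0.

rho = 0.7500, p = 0.019942, reject H0 at alpha = 0.05.


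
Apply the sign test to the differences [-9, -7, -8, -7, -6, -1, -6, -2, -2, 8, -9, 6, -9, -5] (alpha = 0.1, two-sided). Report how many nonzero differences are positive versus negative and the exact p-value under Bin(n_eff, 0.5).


Step 1: Discard zero differences. Original n = 14; n_eff = number of nonzero differences = 14.
Nonzero differences (with sign): -9, -7, -8, -7, -6, -1, -6, -2, -2, +8, -9, +6, -9, -5
Step 2: Count signs: positive = 2, negative = 12.
Step 3: Under H0: P(positive) = 0.5, so the number of positives S ~ Bin(14, 0.5).
Step 4: Two-sided exact p-value = sum of Bin(14,0.5) probabilities at or below the observed probability = 0.012939.
Step 5: alpha = 0.1. reject H0.

n_eff = 14, pos = 2, neg = 12, p = 0.012939, reject H0.


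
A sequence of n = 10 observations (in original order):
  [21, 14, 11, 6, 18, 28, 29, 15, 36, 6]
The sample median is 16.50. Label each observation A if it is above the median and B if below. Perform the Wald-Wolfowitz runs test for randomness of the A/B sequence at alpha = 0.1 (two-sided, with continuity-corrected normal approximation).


Step 1: Compute median = 16.50; label A = above, B = below.
Labels in order: ABBBAAABAB  (n_A = 5, n_B = 5)
Step 2: Count runs R = 6.
Step 3: Under H0 (random ordering), E[R] = 2*n_A*n_B/(n_A+n_B) + 1 = 2*5*5/10 + 1 = 6.0000.
        Var[R] = 2*n_A*n_B*(2*n_A*n_B - n_A - n_B) / ((n_A+n_B)^2 * (n_A+n_B-1)) = 2000/900 = 2.2222.
        SD[R] = 1.4907.
Step 4: R = E[R], so z = 0 with no continuity correction.
Step 5: Two-sided p-value via normal approximation = 2*(1 - Phi(|z|)) = 1.000000.
Step 6: alpha = 0.1. fail to reject H0.

R = 6, z = 0.0000, p = 1.000000, fail to reject H0.


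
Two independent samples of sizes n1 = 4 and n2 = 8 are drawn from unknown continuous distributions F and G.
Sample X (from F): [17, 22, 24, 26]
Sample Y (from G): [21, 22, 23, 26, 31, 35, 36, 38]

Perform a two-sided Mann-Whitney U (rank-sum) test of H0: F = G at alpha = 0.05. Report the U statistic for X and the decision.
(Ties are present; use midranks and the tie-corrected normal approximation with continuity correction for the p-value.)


Step 1: Combine and sort all 12 observations; assign midranks.
sorted (value, group): (17,X), (21,Y), (22,X), (22,Y), (23,Y), (24,X), (26,X), (26,Y), (31,Y), (35,Y), (36,Y), (38,Y)
ranks: 17->1, 21->2, 22->3.5, 22->3.5, 23->5, 24->6, 26->7.5, 26->7.5, 31->9, 35->10, 36->11, 38->12
Step 2: Rank sum for X: R1 = 1 + 3.5 + 6 + 7.5 = 18.
Step 3: U_X = R1 - n1(n1+1)/2 = 18 - 4*5/2 = 18 - 10 = 8.
       U_Y = n1*n2 - U_X = 32 - 8 = 24.
Step 4: Ties are present, so use the tie-corrected normal approximation (with continuity correction) for the p-value.
Step 5: p-value = 0.201148; compare to alpha = 0.05. fail to reject H0.

U_X = 8, p = 0.201148, fail to reject H0 at alpha = 0.05.


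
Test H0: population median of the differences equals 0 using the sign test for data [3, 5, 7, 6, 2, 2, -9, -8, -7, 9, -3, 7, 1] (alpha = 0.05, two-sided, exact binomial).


Step 1: Discard zero differences. Original n = 13; n_eff = number of nonzero differences = 13.
Nonzero differences (with sign): +3, +5, +7, +6, +2, +2, -9, -8, -7, +9, -3, +7, +1
Step 2: Count signs: positive = 9, negative = 4.
Step 3: Under H0: P(positive) = 0.5, so the number of positives S ~ Bin(13, 0.5).
Step 4: Two-sided exact p-value = sum of Bin(13,0.5) probabilities at or below the observed probability = 0.266846.
Step 5: alpha = 0.05. fail to reject H0.

n_eff = 13, pos = 9, neg = 4, p = 0.266846, fail to reject H0.


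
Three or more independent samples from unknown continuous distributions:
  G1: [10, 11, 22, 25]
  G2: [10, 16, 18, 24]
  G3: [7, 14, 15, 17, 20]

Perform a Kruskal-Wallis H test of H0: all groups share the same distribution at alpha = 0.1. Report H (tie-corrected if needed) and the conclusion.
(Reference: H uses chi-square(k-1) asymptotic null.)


Step 1: Combine all N = 13 observations and assign midranks.
sorted (value, group, rank): (7,G3,1), (10,G1,2.5), (10,G2,2.5), (11,G1,4), (14,G3,5), (15,G3,6), (16,G2,7), (17,G3,8), (18,G2,9), (20,G3,10), (22,G1,11), (24,G2,12), (25,G1,13)
Step 2: Sum ranks within each group.
R_1 = 30.5 (n_1 = 4)
R_2 = 30.5 (n_2 = 4)
R_3 = 30 (n_3 = 5)
Step 3: H = 12/(N(N+1)) * sum(R_i^2/n_i) - 3(N+1)
     = 12/(13*14) * (30.5^2/4 + 30.5^2/4 + 30^2/5) - 3*14
     = 0.065934 * 645.125 - 42
     = 0.535714.
Step 4: Ties present; correction factor C = 1 - 6/(13^3 - 13) = 0.997253. Corrected H = 0.535714 / 0.997253 = 0.537190.
Step 5: Under H0, H ~ chi^2(2); p-value = 0.764453.
Step 6: alpha = 0.1. fail to reject H0.

H = 0.5372, df = 2, p = 0.764453, fail to reject H0.


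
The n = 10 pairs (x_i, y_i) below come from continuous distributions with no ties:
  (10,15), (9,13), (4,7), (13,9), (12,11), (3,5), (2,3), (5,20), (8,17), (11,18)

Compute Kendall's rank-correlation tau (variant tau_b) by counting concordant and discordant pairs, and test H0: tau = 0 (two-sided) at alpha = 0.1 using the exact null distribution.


Step 1: Enumerate the 45 unordered pairs (i,j) with i<j and classify each by sign(x_j-x_i) * sign(y_j-y_i).
  (1,2):dx=-1,dy=-2->C; (1,3):dx=-6,dy=-8->C; (1,4):dx=+3,dy=-6->D; (1,5):dx=+2,dy=-4->D
  (1,6):dx=-7,dy=-10->C; (1,7):dx=-8,dy=-12->C; (1,8):dx=-5,dy=+5->D; (1,9):dx=-2,dy=+2->D
  (1,10):dx=+1,dy=+3->C; (2,3):dx=-5,dy=-6->C; (2,4):dx=+4,dy=-4->D; (2,5):dx=+3,dy=-2->D
  (2,6):dx=-6,dy=-8->C; (2,7):dx=-7,dy=-10->C; (2,8):dx=-4,dy=+7->D; (2,9):dx=-1,dy=+4->D
  (2,10):dx=+2,dy=+5->C; (3,4):dx=+9,dy=+2->C; (3,5):dx=+8,dy=+4->C; (3,6):dx=-1,dy=-2->C
  (3,7):dx=-2,dy=-4->C; (3,8):dx=+1,dy=+13->C; (3,9):dx=+4,dy=+10->C; (3,10):dx=+7,dy=+11->C
  (4,5):dx=-1,dy=+2->D; (4,6):dx=-10,dy=-4->C; (4,7):dx=-11,dy=-6->C; (4,8):dx=-8,dy=+11->D
  (4,9):dx=-5,dy=+8->D; (4,10):dx=-2,dy=+9->D; (5,6):dx=-9,dy=-6->C; (5,7):dx=-10,dy=-8->C
  (5,8):dx=-7,dy=+9->D; (5,9):dx=-4,dy=+6->D; (5,10):dx=-1,dy=+7->D; (6,7):dx=-1,dy=-2->C
  (6,8):dx=+2,dy=+15->C; (6,9):dx=+5,dy=+12->C; (6,10):dx=+8,dy=+13->C; (7,8):dx=+3,dy=+17->C
  (7,9):dx=+6,dy=+14->C; (7,10):dx=+9,dy=+15->C; (8,9):dx=+3,dy=-3->D; (8,10):dx=+6,dy=-2->D
  (9,10):dx=+3,dy=+1->C
Step 2: C = 28, D = 17, total pairs = 45.
Step 3: tau = (C - D)/(n(n-1)/2) = (28 - 17)/45 = 0.244444.
Step 4: Exact two-sided p-value (enumerate n! = 3628800 permutations of y under H0): p = 0.380720.
Step 5: alpha = 0.1. fail to reject H0.

tau_b = 0.2444 (C=28, D=17), p = 0.380720, fail to reject H0.


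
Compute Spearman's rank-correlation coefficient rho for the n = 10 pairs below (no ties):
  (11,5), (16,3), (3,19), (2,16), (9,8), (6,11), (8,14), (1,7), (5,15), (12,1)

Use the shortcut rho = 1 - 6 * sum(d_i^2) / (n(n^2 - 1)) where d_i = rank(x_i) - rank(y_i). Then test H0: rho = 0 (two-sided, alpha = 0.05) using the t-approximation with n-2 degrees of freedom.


Step 1: Rank x and y separately (midranks; no ties here).
rank(x): 11->8, 16->10, 3->3, 2->2, 9->7, 6->5, 8->6, 1->1, 5->4, 12->9
rank(y): 5->3, 3->2, 19->10, 16->9, 8->5, 11->6, 14->7, 7->4, 15->8, 1->1
Step 2: d_i = R_x(i) - R_y(i); compute d_i^2.
  (8-3)^2=25, (10-2)^2=64, (3-10)^2=49, (2-9)^2=49, (7-5)^2=4, (5-6)^2=1, (6-7)^2=1, (1-4)^2=9, (4-8)^2=16, (9-1)^2=64
sum(d^2) = 282.
Step 3: rho = 1 - 6*282 / (10*(10^2 - 1)) = 1 - 1692/990 = -0.709091.
Step 4: Under H0, t = rho * sqrt((n-2)/(1-rho^2)) = -2.8444 ~ t(8).
Step 5: Two-sided p-value from the t-distribution with 8 df = 0.021666.
Step 6: alpha = 0.05. reject H0.

rho = -0.7091, p = 0.021666, reject H0 at alpha = 0.05.


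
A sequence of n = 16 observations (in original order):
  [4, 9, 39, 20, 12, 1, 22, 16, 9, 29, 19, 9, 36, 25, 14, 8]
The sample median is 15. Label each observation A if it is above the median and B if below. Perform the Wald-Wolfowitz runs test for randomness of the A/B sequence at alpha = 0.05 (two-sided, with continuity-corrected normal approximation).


Step 1: Compute median = 15; label A = above, B = below.
Labels in order: BBAABBAABAABAABB  (n_A = 8, n_B = 8)
Step 2: Count runs R = 9.
Step 3: Under H0 (random ordering), E[R] = 2*n_A*n_B/(n_A+n_B) + 1 = 2*8*8/16 + 1 = 9.0000.
        Var[R] = 2*n_A*n_B*(2*n_A*n_B - n_A - n_B) / ((n_A+n_B)^2 * (n_A+n_B-1)) = 14336/3840 = 3.7333.
        SD[R] = 1.9322.
Step 4: R = E[R], so z = 0 with no continuity correction.
Step 5: Two-sided p-value via normal approximation = 2*(1 - Phi(|z|)) = 1.000000.
Step 6: alpha = 0.05. fail to reject H0.

R = 9, z = 0.0000, p = 1.000000, fail to reject H0.


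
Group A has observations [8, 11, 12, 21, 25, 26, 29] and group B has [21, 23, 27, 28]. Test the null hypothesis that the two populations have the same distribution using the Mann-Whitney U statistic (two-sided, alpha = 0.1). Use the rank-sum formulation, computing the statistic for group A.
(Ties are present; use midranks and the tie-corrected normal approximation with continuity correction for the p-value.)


Step 1: Combine and sort all 11 observations; assign midranks.
sorted (value, group): (8,X), (11,X), (12,X), (21,X), (21,Y), (23,Y), (25,X), (26,X), (27,Y), (28,Y), (29,X)
ranks: 8->1, 11->2, 12->3, 21->4.5, 21->4.5, 23->6, 25->7, 26->8, 27->9, 28->10, 29->11
Step 2: Rank sum for X: R1 = 1 + 2 + 3 + 4.5 + 7 + 8 + 11 = 36.5.
Step 3: U_X = R1 - n1(n1+1)/2 = 36.5 - 7*8/2 = 36.5 - 28 = 8.5.
       U_Y = n1*n2 - U_X = 28 - 8.5 = 19.5.
Step 4: Ties are present, so use the tie-corrected normal approximation (with continuity correction) for the p-value.
Step 5: p-value = 0.343605; compare to alpha = 0.1. fail to reject H0.

U_X = 8.5, p = 0.343605, fail to reject H0 at alpha = 0.1.


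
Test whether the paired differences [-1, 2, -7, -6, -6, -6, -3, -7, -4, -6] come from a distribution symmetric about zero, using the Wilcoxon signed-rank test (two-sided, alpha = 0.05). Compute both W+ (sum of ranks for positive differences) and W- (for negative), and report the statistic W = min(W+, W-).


Step 1: Drop any zero differences (none here) and take |d_i|.
|d| = [1, 2, 7, 6, 6, 6, 3, 7, 4, 6]
Step 2: Midrank |d_i| (ties get averaged ranks).
ranks: |1|->1, |2|->2, |7|->9.5, |6|->6.5, |6|->6.5, |6|->6.5, |3|->3, |7|->9.5, |4|->4, |6|->6.5
Step 3: Attach original signs; sum ranks with positive sign and with negative sign.
W+ = 2 = 2
W- = 1 + 9.5 + 6.5 + 6.5 + 6.5 + 3 + 9.5 + 4 + 6.5 = 53
(Check: W+ + W- = 55 should equal n(n+1)/2 = 55.)
Step 4: Test statistic W = min(W+, W-) = 2.
Step 5: Ties in |d|, so use the tie-corrected normal approximation.
        E[W] = n(n+1)/4 = 10*11/4 = 27.5.
        Tie groups: |d|=6 (t=4), |d|=7 (t=2); sum(t^3 - t) = 66.
        Var[W] = n(n+1)(2n+1)/24 - sum(t^3-t)/48 = 2310/24 - 66/48 = 94.875.
        z = (W - E[W]) / sqrt(Var[W]) = (2 - 27.5) / 9.7404 = -2.6180.
        Two-sided p = 2*Phi(z) = 0.008846.
Step 6: alpha = 0.05. reject H0.

W+ = 2, W- = 53, W = min = 2, p = 0.008846, reject H0.


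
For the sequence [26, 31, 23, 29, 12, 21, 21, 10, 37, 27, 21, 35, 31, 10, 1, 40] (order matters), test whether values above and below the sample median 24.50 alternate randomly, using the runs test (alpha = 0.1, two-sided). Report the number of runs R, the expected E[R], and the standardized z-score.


Step 1: Compute median = 24.50; label A = above, B = below.
Labels in order: AABABBBBAABAABBA  (n_A = 8, n_B = 8)
Step 2: Count runs R = 9.
Step 3: Under H0 (random ordering), E[R] = 2*n_A*n_B/(n_A+n_B) + 1 = 2*8*8/16 + 1 = 9.0000.
        Var[R] = 2*n_A*n_B*(2*n_A*n_B - n_A - n_B) / ((n_A+n_B)^2 * (n_A+n_B-1)) = 14336/3840 = 3.7333.
        SD[R] = 1.9322.
Step 4: R = E[R], so z = 0 with no continuity correction.
Step 5: Two-sided p-value via normal approximation = 2*(1 - Phi(|z|)) = 1.000000.
Step 6: alpha = 0.1. fail to reject H0.

R = 9, z = 0.0000, p = 1.000000, fail to reject H0.


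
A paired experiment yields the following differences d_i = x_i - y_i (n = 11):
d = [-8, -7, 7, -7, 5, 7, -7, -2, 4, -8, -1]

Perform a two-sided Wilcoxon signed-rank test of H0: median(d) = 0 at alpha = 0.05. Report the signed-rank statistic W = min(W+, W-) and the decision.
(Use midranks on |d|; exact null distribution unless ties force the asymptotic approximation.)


Step 1: Drop any zero differences (none here) and take |d_i|.
|d| = [8, 7, 7, 7, 5, 7, 7, 2, 4, 8, 1]
Step 2: Midrank |d_i| (ties get averaged ranks).
ranks: |8|->10.5, |7|->7, |7|->7, |7|->7, |5|->4, |7|->7, |7|->7, |2|->2, |4|->3, |8|->10.5, |1|->1
Step 3: Attach original signs; sum ranks with positive sign and with negative sign.
W+ = 7 + 4 + 7 + 3 = 21
W- = 10.5 + 7 + 7 + 7 + 2 + 10.5 + 1 = 45
(Check: W+ + W- = 66 should equal n(n+1)/2 = 66.)
Step 4: Test statistic W = min(W+, W-) = 21.
Step 5: Ties in |d|, so use the tie-corrected normal approximation.
        E[W] = n(n+1)/4 = 11*12/4 = 33.
        Tie groups: |d|=7 (t=5), |d|=8 (t=2); sum(t^3 - t) = 126.
        Var[W] = n(n+1)(2n+1)/24 - sum(t^3-t)/48 = 3036/24 - 126/48 = 123.875.
        z = (W - E[W]) / sqrt(Var[W]) = (21 - 33) / 11.1299 = -1.0782.
        Two-sided p = 2*Phi(z) = 0.280955.
Step 6: alpha = 0.05. fail to reject H0.

W+ = 21, W- = 45, W = min = 21, p = 0.280955, fail to reject H0.


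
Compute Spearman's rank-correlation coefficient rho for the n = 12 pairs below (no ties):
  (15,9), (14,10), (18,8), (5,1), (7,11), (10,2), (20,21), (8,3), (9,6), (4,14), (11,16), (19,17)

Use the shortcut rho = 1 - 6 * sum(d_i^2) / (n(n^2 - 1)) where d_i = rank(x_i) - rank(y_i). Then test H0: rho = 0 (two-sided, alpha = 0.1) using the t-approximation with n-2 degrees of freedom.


Step 1: Rank x and y separately (midranks; no ties here).
rank(x): 15->9, 14->8, 18->10, 5->2, 7->3, 10->6, 20->12, 8->4, 9->5, 4->1, 11->7, 19->11
rank(y): 9->6, 10->7, 8->5, 1->1, 11->8, 2->2, 21->12, 3->3, 6->4, 14->9, 16->10, 17->11
Step 2: d_i = R_x(i) - R_y(i); compute d_i^2.
  (9-6)^2=9, (8-7)^2=1, (10-5)^2=25, (2-1)^2=1, (3-8)^2=25, (6-2)^2=16, (12-12)^2=0, (4-3)^2=1, (5-4)^2=1, (1-9)^2=64, (7-10)^2=9, (11-11)^2=0
sum(d^2) = 152.
Step 3: rho = 1 - 6*152 / (12*(12^2 - 1)) = 1 - 912/1716 = 0.468531.
Step 4: Under H0, t = rho * sqrt((n-2)/(1-rho^2)) = 1.6771 ~ t(10).
Step 5: Two-sided p-value from the t-distribution with 10 df = 0.124455.
Step 6: alpha = 0.1. fail to reject H0.

rho = 0.4685, p = 0.124455, fail to reject H0 at alpha = 0.1.


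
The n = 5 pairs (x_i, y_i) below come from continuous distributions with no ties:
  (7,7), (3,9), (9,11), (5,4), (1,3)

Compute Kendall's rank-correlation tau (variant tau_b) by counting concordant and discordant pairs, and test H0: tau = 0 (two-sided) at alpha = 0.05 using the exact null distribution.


Step 1: Enumerate the 10 unordered pairs (i,j) with i<j and classify each by sign(x_j-x_i) * sign(y_j-y_i).
  (1,2):dx=-4,dy=+2->D; (1,3):dx=+2,dy=+4->C; (1,4):dx=-2,dy=-3->C; (1,5):dx=-6,dy=-4->C
  (2,3):dx=+6,dy=+2->C; (2,4):dx=+2,dy=-5->D; (2,5):dx=-2,dy=-6->C; (3,4):dx=-4,dy=-7->C
  (3,5):dx=-8,dy=-8->C; (4,5):dx=-4,dy=-1->C
Step 2: C = 8, D = 2, total pairs = 10.
Step 3: tau = (C - D)/(n(n-1)/2) = (8 - 2)/10 = 0.600000.
Step 4: Exact two-sided p-value (enumerate n! = 120 permutations of y under H0): p = 0.233333.
Step 5: alpha = 0.05. fail to reject H0.

tau_b = 0.6000 (C=8, D=2), p = 0.233333, fail to reject H0.


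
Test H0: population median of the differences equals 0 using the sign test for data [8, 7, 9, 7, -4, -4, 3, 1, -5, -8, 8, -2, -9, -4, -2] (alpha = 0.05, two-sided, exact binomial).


Step 1: Discard zero differences. Original n = 15; n_eff = number of nonzero differences = 15.
Nonzero differences (with sign): +8, +7, +9, +7, -4, -4, +3, +1, -5, -8, +8, -2, -9, -4, -2
Step 2: Count signs: positive = 7, negative = 8.
Step 3: Under H0: P(positive) = 0.5, so the number of positives S ~ Bin(15, 0.5).
Step 4: Two-sided exact p-value = sum of Bin(15,0.5) probabilities at or below the observed probability = 1.000000.
Step 5: alpha = 0.05. fail to reject H0.

n_eff = 15, pos = 7, neg = 8, p = 1.000000, fail to reject H0.


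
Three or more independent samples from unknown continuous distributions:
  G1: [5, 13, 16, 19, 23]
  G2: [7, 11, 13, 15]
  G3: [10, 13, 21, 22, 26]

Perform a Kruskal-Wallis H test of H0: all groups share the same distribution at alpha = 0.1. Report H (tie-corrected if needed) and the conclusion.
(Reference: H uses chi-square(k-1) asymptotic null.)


Step 1: Combine all N = 14 observations and assign midranks.
sorted (value, group, rank): (5,G1,1), (7,G2,2), (10,G3,3), (11,G2,4), (13,G1,6), (13,G2,6), (13,G3,6), (15,G2,8), (16,G1,9), (19,G1,10), (21,G3,11), (22,G3,12), (23,G1,13), (26,G3,14)
Step 2: Sum ranks within each group.
R_1 = 39 (n_1 = 5)
R_2 = 20 (n_2 = 4)
R_3 = 46 (n_3 = 5)
Step 3: H = 12/(N(N+1)) * sum(R_i^2/n_i) - 3(N+1)
     = 12/(14*15) * (39^2/5 + 20^2/4 + 46^2/5) - 3*15
     = 0.057143 * 827.4 - 45
     = 2.280000.
Step 4: Ties present; correction factor C = 1 - 24/(14^3 - 14) = 0.991209. Corrected H = 2.280000 / 0.991209 = 2.300222.
Step 5: Under H0, H ~ chi^2(2); p-value = 0.316602.
Step 6: alpha = 0.1. fail to reject H0.

H = 2.3002, df = 2, p = 0.316602, fail to reject H0.


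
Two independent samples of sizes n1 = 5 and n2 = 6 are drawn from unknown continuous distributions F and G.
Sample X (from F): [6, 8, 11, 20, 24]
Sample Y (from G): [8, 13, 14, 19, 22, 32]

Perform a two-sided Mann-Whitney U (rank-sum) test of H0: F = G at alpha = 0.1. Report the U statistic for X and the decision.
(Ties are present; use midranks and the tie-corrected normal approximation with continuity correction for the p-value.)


Step 1: Combine and sort all 11 observations; assign midranks.
sorted (value, group): (6,X), (8,X), (8,Y), (11,X), (13,Y), (14,Y), (19,Y), (20,X), (22,Y), (24,X), (32,Y)
ranks: 6->1, 8->2.5, 8->2.5, 11->4, 13->5, 14->6, 19->7, 20->8, 22->9, 24->10, 32->11
Step 2: Rank sum for X: R1 = 1 + 2.5 + 4 + 8 + 10 = 25.5.
Step 3: U_X = R1 - n1(n1+1)/2 = 25.5 - 5*6/2 = 25.5 - 15 = 10.5.
       U_Y = n1*n2 - U_X = 30 - 10.5 = 19.5.
Step 4: Ties are present, so use the tie-corrected normal approximation (with continuity correction) for the p-value.
Step 5: p-value = 0.464192; compare to alpha = 0.1. fail to reject H0.

U_X = 10.5, p = 0.464192, fail to reject H0 at alpha = 0.1.


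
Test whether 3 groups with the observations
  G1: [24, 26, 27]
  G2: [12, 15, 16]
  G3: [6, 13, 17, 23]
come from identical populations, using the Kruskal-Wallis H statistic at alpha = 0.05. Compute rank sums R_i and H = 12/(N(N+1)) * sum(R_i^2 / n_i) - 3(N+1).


Step 1: Combine all N = 10 observations and assign midranks.
sorted (value, group, rank): (6,G3,1), (12,G2,2), (13,G3,3), (15,G2,4), (16,G2,5), (17,G3,6), (23,G3,7), (24,G1,8), (26,G1,9), (27,G1,10)
Step 2: Sum ranks within each group.
R_1 = 27 (n_1 = 3)
R_2 = 11 (n_2 = 3)
R_3 = 17 (n_3 = 4)
Step 3: H = 12/(N(N+1)) * sum(R_i^2/n_i) - 3(N+1)
     = 12/(10*11) * (27^2/3 + 11^2/3 + 17^2/4) - 3*11
     = 0.109091 * 355.583 - 33
     = 5.790909.
Step 4: No ties, so H is used without correction.
Step 5: Under H0, H ~ chi^2(2); p-value = 0.055274.
Step 6: alpha = 0.05. fail to reject H0.

H = 5.7909, df = 2, p = 0.055274, fail to reject H0.


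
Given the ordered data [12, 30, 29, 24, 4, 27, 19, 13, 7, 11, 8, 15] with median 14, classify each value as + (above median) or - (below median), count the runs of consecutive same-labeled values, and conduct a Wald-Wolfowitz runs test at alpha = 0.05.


Step 1: Compute median = 14; label A = above, B = below.
Labels in order: BAAABAABBBBA  (n_A = 6, n_B = 6)
Step 2: Count runs R = 6.
Step 3: Under H0 (random ordering), E[R] = 2*n_A*n_B/(n_A+n_B) + 1 = 2*6*6/12 + 1 = 7.0000.
        Var[R] = 2*n_A*n_B*(2*n_A*n_B - n_A - n_B) / ((n_A+n_B)^2 * (n_A+n_B-1)) = 4320/1584 = 2.7273.
        SD[R] = 1.6514.
Step 4: Continuity-corrected z = (R + 0.5 - E[R]) / SD[R] = (6 + 0.5 - 7.0000) / 1.6514 = -0.3028.
Step 5: Two-sided p-value via normal approximation = 2*(1 - Phi(|z|)) = 0.762069.
Step 6: alpha = 0.05. fail to reject H0.

R = 6, z = -0.3028, p = 0.762069, fail to reject H0.


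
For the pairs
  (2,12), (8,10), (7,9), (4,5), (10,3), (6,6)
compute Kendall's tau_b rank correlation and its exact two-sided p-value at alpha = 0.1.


Step 1: Enumerate the 15 unordered pairs (i,j) with i<j and classify each by sign(x_j-x_i) * sign(y_j-y_i).
  (1,2):dx=+6,dy=-2->D; (1,3):dx=+5,dy=-3->D; (1,4):dx=+2,dy=-7->D; (1,5):dx=+8,dy=-9->D
  (1,6):dx=+4,dy=-6->D; (2,3):dx=-1,dy=-1->C; (2,4):dx=-4,dy=-5->C; (2,5):dx=+2,dy=-7->D
  (2,6):dx=-2,dy=-4->C; (3,4):dx=-3,dy=-4->C; (3,5):dx=+3,dy=-6->D; (3,6):dx=-1,dy=-3->C
  (4,5):dx=+6,dy=-2->D; (4,6):dx=+2,dy=+1->C; (5,6):dx=-4,dy=+3->D
Step 2: C = 6, D = 9, total pairs = 15.
Step 3: tau = (C - D)/(n(n-1)/2) = (6 - 9)/15 = -0.200000.
Step 4: Exact two-sided p-value (enumerate n! = 720 permutations of y under H0): p = 0.719444.
Step 5: alpha = 0.1. fail to reject H0.

tau_b = -0.2000 (C=6, D=9), p = 0.719444, fail to reject H0.


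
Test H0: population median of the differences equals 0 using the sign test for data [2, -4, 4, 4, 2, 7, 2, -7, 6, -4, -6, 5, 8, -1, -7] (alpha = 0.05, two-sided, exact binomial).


Step 1: Discard zero differences. Original n = 15; n_eff = number of nonzero differences = 15.
Nonzero differences (with sign): +2, -4, +4, +4, +2, +7, +2, -7, +6, -4, -6, +5, +8, -1, -7
Step 2: Count signs: positive = 9, negative = 6.
Step 3: Under H0: P(positive) = 0.5, so the number of positives S ~ Bin(15, 0.5).
Step 4: Two-sided exact p-value = sum of Bin(15,0.5) probabilities at or below the observed probability = 0.607239.
Step 5: alpha = 0.05. fail to reject H0.

n_eff = 15, pos = 9, neg = 6, p = 0.607239, fail to reject H0.


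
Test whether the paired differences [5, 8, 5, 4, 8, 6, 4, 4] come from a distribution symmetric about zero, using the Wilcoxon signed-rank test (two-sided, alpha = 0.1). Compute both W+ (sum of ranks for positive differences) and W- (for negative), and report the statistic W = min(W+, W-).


Step 1: Drop any zero differences (none here) and take |d_i|.
|d| = [5, 8, 5, 4, 8, 6, 4, 4]
Step 2: Midrank |d_i| (ties get averaged ranks).
ranks: |5|->4.5, |8|->7.5, |5|->4.5, |4|->2, |8|->7.5, |6|->6, |4|->2, |4|->2
Step 3: Attach original signs; sum ranks with positive sign and with negative sign.
W+ = 4.5 + 7.5 + 4.5 + 2 + 7.5 + 6 + 2 + 2 = 36
W- = 0 = 0
(Check: W+ + W- = 36 should equal n(n+1)/2 = 36.)
Step 4: Test statistic W = min(W+, W-) = 0.
Step 5: Ties in |d|, so use the tie-corrected normal approximation.
        E[W] = n(n+1)/4 = 8*9/4 = 18.
        Tie groups: |d|=4 (t=3), |d|=5 (t=2), |d|=8 (t=2); sum(t^3 - t) = 36.
        Var[W] = n(n+1)(2n+1)/24 - sum(t^3-t)/48 = 1224/24 - 36/48 = 50.25.
        z = (W - E[W]) / sqrt(Var[W]) = (0 - 18) / 7.0887 = -2.5392.
        Two-sided p = 2*Phi(z) = 0.011109.
Step 6: alpha = 0.1. reject H0.

W+ = 36, W- = 0, W = min = 0, p = 0.011109, reject H0.


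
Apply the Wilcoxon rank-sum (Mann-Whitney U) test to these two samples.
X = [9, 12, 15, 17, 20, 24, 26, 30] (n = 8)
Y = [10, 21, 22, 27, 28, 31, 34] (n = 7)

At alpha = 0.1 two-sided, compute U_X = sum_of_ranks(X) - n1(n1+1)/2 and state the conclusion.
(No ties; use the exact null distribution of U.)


Step 1: Combine and sort all 15 observations; assign midranks.
sorted (value, group): (9,X), (10,Y), (12,X), (15,X), (17,X), (20,X), (21,Y), (22,Y), (24,X), (26,X), (27,Y), (28,Y), (30,X), (31,Y), (34,Y)
ranks: 9->1, 10->2, 12->3, 15->4, 17->5, 20->6, 21->7, 22->8, 24->9, 26->10, 27->11, 28->12, 30->13, 31->14, 34->15
Step 2: Rank sum for X: R1 = 1 + 3 + 4 + 5 + 6 + 9 + 10 + 13 = 51.
Step 3: U_X = R1 - n1(n1+1)/2 = 51 - 8*9/2 = 51 - 36 = 15.
       U_Y = n1*n2 - U_X = 56 - 15 = 41.
Step 4: No ties, so the exact null distribution of U (based on enumerating the C(15,8) = 6435 equally likely rank assignments) gives the two-sided p-value.
Step 5: p-value = 0.151981; compare to alpha = 0.1. fail to reject H0.

U_X = 15, p = 0.151981, fail to reject H0 at alpha = 0.1.


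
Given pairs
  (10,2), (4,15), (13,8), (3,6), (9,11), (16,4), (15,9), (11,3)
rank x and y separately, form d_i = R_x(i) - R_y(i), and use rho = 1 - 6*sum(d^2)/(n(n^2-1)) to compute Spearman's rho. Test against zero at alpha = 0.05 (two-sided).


Step 1: Rank x and y separately (midranks; no ties here).
rank(x): 10->4, 4->2, 13->6, 3->1, 9->3, 16->8, 15->7, 11->5
rank(y): 2->1, 15->8, 8->5, 6->4, 11->7, 4->3, 9->6, 3->2
Step 2: d_i = R_x(i) - R_y(i); compute d_i^2.
  (4-1)^2=9, (2-8)^2=36, (6-5)^2=1, (1-4)^2=9, (3-7)^2=16, (8-3)^2=25, (7-6)^2=1, (5-2)^2=9
sum(d^2) = 106.
Step 3: rho = 1 - 6*106 / (8*(8^2 - 1)) = 1 - 636/504 = -0.261905.
Step 4: Under H0, t = rho * sqrt((n-2)/(1-rho^2)) = -0.6647 ~ t(6).
Step 5: Two-sided p-value from the t-distribution with 6 df = 0.530923.
Step 6: alpha = 0.05. fail to reject H0.

rho = -0.2619, p = 0.530923, fail to reject H0 at alpha = 0.05.


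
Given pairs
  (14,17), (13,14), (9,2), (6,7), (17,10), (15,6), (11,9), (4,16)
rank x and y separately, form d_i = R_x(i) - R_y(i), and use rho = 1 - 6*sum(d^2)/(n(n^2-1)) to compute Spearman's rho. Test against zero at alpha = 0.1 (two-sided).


Step 1: Rank x and y separately (midranks; no ties here).
rank(x): 14->6, 13->5, 9->3, 6->2, 17->8, 15->7, 11->4, 4->1
rank(y): 17->8, 14->6, 2->1, 7->3, 10->5, 6->2, 9->4, 16->7
Step 2: d_i = R_x(i) - R_y(i); compute d_i^2.
  (6-8)^2=4, (5-6)^2=1, (3-1)^2=4, (2-3)^2=1, (8-5)^2=9, (7-2)^2=25, (4-4)^2=0, (1-7)^2=36
sum(d^2) = 80.
Step 3: rho = 1 - 6*80 / (8*(8^2 - 1)) = 1 - 480/504 = 0.047619.
Step 4: Under H0, t = rho * sqrt((n-2)/(1-rho^2)) = 0.1168 ~ t(6).
Step 5: Two-sided p-value from the t-distribution with 6 df = 0.910849.
Step 6: alpha = 0.1. fail to reject H0.

rho = 0.0476, p = 0.910849, fail to reject H0 at alpha = 0.1.


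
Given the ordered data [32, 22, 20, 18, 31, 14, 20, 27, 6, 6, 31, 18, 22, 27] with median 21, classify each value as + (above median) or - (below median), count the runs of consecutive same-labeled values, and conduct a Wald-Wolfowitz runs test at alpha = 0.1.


Step 1: Compute median = 21; label A = above, B = below.
Labels in order: AABBABBABBABAA  (n_A = 7, n_B = 7)
Step 2: Count runs R = 9.
Step 3: Under H0 (random ordering), E[R] = 2*n_A*n_B/(n_A+n_B) + 1 = 2*7*7/14 + 1 = 8.0000.
        Var[R] = 2*n_A*n_B*(2*n_A*n_B - n_A - n_B) / ((n_A+n_B)^2 * (n_A+n_B-1)) = 8232/2548 = 3.2308.
        SD[R] = 1.7974.
Step 4: Continuity-corrected z = (R - 0.5 - E[R]) / SD[R] = (9 - 0.5 - 8.0000) / 1.7974 = 0.2782.
Step 5: Two-sided p-value via normal approximation = 2*(1 - Phi(|z|)) = 0.780879.
Step 6: alpha = 0.1. fail to reject H0.

R = 9, z = 0.2782, p = 0.780879, fail to reject H0.


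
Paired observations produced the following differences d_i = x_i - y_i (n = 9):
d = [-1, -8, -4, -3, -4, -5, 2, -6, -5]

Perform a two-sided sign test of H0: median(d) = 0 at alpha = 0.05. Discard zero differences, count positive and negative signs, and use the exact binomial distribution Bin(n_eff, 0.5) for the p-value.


Step 1: Discard zero differences. Original n = 9; n_eff = number of nonzero differences = 9.
Nonzero differences (with sign): -1, -8, -4, -3, -4, -5, +2, -6, -5
Step 2: Count signs: positive = 1, negative = 8.
Step 3: Under H0: P(positive) = 0.5, so the number of positives S ~ Bin(9, 0.5).
Step 4: Two-sided exact p-value = sum of Bin(9,0.5) probabilities at or below the observed probability = 0.039062.
Step 5: alpha = 0.05. reject H0.

n_eff = 9, pos = 1, neg = 8, p = 0.039062, reject H0.


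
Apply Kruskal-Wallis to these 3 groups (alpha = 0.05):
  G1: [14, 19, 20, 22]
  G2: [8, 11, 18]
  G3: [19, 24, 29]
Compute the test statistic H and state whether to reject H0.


Step 1: Combine all N = 10 observations and assign midranks.
sorted (value, group, rank): (8,G2,1), (11,G2,2), (14,G1,3), (18,G2,4), (19,G1,5.5), (19,G3,5.5), (20,G1,7), (22,G1,8), (24,G3,9), (29,G3,10)
Step 2: Sum ranks within each group.
R_1 = 23.5 (n_1 = 4)
R_2 = 7 (n_2 = 3)
R_3 = 24.5 (n_3 = 3)
Step 3: H = 12/(N(N+1)) * sum(R_i^2/n_i) - 3(N+1)
     = 12/(10*11) * (23.5^2/4 + 7^2/3 + 24.5^2/3) - 3*11
     = 0.109091 * 354.479 - 33
     = 5.670455.
Step 4: Ties present; correction factor C = 1 - 6/(10^3 - 10) = 0.993939. Corrected H = 5.670455 / 0.993939 = 5.705030.
Step 5: Under H0, H ~ chi^2(2); p-value = 0.057699.
Step 6: alpha = 0.05. fail to reject H0.

H = 5.7050, df = 2, p = 0.057699, fail to reject H0.


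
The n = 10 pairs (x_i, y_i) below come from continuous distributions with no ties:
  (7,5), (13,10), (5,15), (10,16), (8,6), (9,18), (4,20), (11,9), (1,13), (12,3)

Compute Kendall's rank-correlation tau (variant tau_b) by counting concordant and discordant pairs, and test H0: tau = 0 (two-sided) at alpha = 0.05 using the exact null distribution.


Step 1: Enumerate the 45 unordered pairs (i,j) with i<j and classify each by sign(x_j-x_i) * sign(y_j-y_i).
  (1,2):dx=+6,dy=+5->C; (1,3):dx=-2,dy=+10->D; (1,4):dx=+3,dy=+11->C; (1,5):dx=+1,dy=+1->C
  (1,6):dx=+2,dy=+13->C; (1,7):dx=-3,dy=+15->D; (1,8):dx=+4,dy=+4->C; (1,9):dx=-6,dy=+8->D
  (1,10):dx=+5,dy=-2->D; (2,3):dx=-8,dy=+5->D; (2,4):dx=-3,dy=+6->D; (2,5):dx=-5,dy=-4->C
  (2,6):dx=-4,dy=+8->D; (2,7):dx=-9,dy=+10->D; (2,8):dx=-2,dy=-1->C; (2,9):dx=-12,dy=+3->D
  (2,10):dx=-1,dy=-7->C; (3,4):dx=+5,dy=+1->C; (3,5):dx=+3,dy=-9->D; (3,6):dx=+4,dy=+3->C
  (3,7):dx=-1,dy=+5->D; (3,8):dx=+6,dy=-6->D; (3,9):dx=-4,dy=-2->C; (3,10):dx=+7,dy=-12->D
  (4,5):dx=-2,dy=-10->C; (4,6):dx=-1,dy=+2->D; (4,7):dx=-6,dy=+4->D; (4,8):dx=+1,dy=-7->D
  (4,9):dx=-9,dy=-3->C; (4,10):dx=+2,dy=-13->D; (5,6):dx=+1,dy=+12->C; (5,7):dx=-4,dy=+14->D
  (5,8):dx=+3,dy=+3->C; (5,9):dx=-7,dy=+7->D; (5,10):dx=+4,dy=-3->D; (6,7):dx=-5,dy=+2->D
  (6,8):dx=+2,dy=-9->D; (6,9):dx=-8,dy=-5->C; (6,10):dx=+3,dy=-15->D; (7,8):dx=+7,dy=-11->D
  (7,9):dx=-3,dy=-7->C; (7,10):dx=+8,dy=-17->D; (8,9):dx=-10,dy=+4->D; (8,10):dx=+1,dy=-6->D
  (9,10):dx=+11,dy=-10->D
Step 2: C = 17, D = 28, total pairs = 45.
Step 3: tau = (C - D)/(n(n-1)/2) = (17 - 28)/45 = -0.244444.
Step 4: Exact two-sided p-value (enumerate n! = 3628800 permutations of y under H0): p = 0.380720.
Step 5: alpha = 0.05. fail to reject H0.

tau_b = -0.2444 (C=17, D=28), p = 0.380720, fail to reject H0.


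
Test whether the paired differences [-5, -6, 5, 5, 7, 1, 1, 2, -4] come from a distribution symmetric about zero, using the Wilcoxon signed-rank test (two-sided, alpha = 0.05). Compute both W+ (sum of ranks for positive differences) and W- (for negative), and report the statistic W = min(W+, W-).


Step 1: Drop any zero differences (none here) and take |d_i|.
|d| = [5, 6, 5, 5, 7, 1, 1, 2, 4]
Step 2: Midrank |d_i| (ties get averaged ranks).
ranks: |5|->6, |6|->8, |5|->6, |5|->6, |7|->9, |1|->1.5, |1|->1.5, |2|->3, |4|->4
Step 3: Attach original signs; sum ranks with positive sign and with negative sign.
W+ = 6 + 6 + 9 + 1.5 + 1.5 + 3 = 27
W- = 6 + 8 + 4 = 18
(Check: W+ + W- = 45 should equal n(n+1)/2 = 45.)
Step 4: Test statistic W = min(W+, W-) = 18.
Step 5: Ties in |d|, so use the tie-corrected normal approximation.
        E[W] = n(n+1)/4 = 9*10/4 = 22.5.
        Tie groups: |d|=1 (t=2), |d|=5 (t=3); sum(t^3 - t) = 30.
        Var[W] = n(n+1)(2n+1)/24 - sum(t^3-t)/48 = 1710/24 - 30/48 = 70.625.
        z = (W - E[W]) / sqrt(Var[W]) = (18 - 22.5) / 8.4039 = -0.5355.
        Two-sided p = 2*Phi(z) = 0.592326.
Step 6: alpha = 0.05. fail to reject H0.

W+ = 27, W- = 18, W = min = 18, p = 0.592326, fail to reject H0.


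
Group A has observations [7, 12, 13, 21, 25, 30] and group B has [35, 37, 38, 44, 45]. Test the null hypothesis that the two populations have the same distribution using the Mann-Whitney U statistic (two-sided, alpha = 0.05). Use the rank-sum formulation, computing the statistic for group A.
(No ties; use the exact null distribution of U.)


Step 1: Combine and sort all 11 observations; assign midranks.
sorted (value, group): (7,X), (12,X), (13,X), (21,X), (25,X), (30,X), (35,Y), (37,Y), (38,Y), (44,Y), (45,Y)
ranks: 7->1, 12->2, 13->3, 21->4, 25->5, 30->6, 35->7, 37->8, 38->9, 44->10, 45->11
Step 2: Rank sum for X: R1 = 1 + 2 + 3 + 4 + 5 + 6 = 21.
Step 3: U_X = R1 - n1(n1+1)/2 = 21 - 6*7/2 = 21 - 21 = 0.
       U_Y = n1*n2 - U_X = 30 - 0 = 30.
Step 4: No ties, so the exact null distribution of U (based on enumerating the C(11,6) = 462 equally likely rank assignments) gives the two-sided p-value.
Step 5: p-value = 0.004329; compare to alpha = 0.05. reject H0.

U_X = 0, p = 0.004329, reject H0 at alpha = 0.05.


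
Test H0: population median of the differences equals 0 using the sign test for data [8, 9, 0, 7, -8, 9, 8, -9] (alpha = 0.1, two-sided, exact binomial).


Step 1: Discard zero differences. Original n = 8; n_eff = number of nonzero differences = 7.
Nonzero differences (with sign): +8, +9, +7, -8, +9, +8, -9
Step 2: Count signs: positive = 5, negative = 2.
Step 3: Under H0: P(positive) = 0.5, so the number of positives S ~ Bin(7, 0.5).
Step 4: Two-sided exact p-value = sum of Bin(7,0.5) probabilities at or below the observed probability = 0.453125.
Step 5: alpha = 0.1. fail to reject H0.

n_eff = 7, pos = 5, neg = 2, p = 0.453125, fail to reject H0.


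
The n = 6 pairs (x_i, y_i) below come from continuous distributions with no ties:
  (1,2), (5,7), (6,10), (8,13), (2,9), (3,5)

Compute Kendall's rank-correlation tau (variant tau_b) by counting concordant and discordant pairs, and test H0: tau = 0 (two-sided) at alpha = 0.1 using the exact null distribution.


Step 1: Enumerate the 15 unordered pairs (i,j) with i<j and classify each by sign(x_j-x_i) * sign(y_j-y_i).
  (1,2):dx=+4,dy=+5->C; (1,3):dx=+5,dy=+8->C; (1,4):dx=+7,dy=+11->C; (1,5):dx=+1,dy=+7->C
  (1,6):dx=+2,dy=+3->C; (2,3):dx=+1,dy=+3->C; (2,4):dx=+3,dy=+6->C; (2,5):dx=-3,dy=+2->D
  (2,6):dx=-2,dy=-2->C; (3,4):dx=+2,dy=+3->C; (3,5):dx=-4,dy=-1->C; (3,6):dx=-3,dy=-5->C
  (4,5):dx=-6,dy=-4->C; (4,6):dx=-5,dy=-8->C; (5,6):dx=+1,dy=-4->D
Step 2: C = 13, D = 2, total pairs = 15.
Step 3: tau = (C - D)/(n(n-1)/2) = (13 - 2)/15 = 0.733333.
Step 4: Exact two-sided p-value (enumerate n! = 720 permutations of y under H0): p = 0.055556.
Step 5: alpha = 0.1. reject H0.

tau_b = 0.7333 (C=13, D=2), p = 0.055556, reject H0.
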